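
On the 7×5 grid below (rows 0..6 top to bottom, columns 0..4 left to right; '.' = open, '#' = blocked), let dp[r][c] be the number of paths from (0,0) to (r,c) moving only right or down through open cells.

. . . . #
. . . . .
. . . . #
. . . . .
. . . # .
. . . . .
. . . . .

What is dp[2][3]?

r\c   0   1   2   3   4
  0   1   1   1   1   0
  1   1   2   3   4   4
  2   1   3   6  10   0
  3   1   4  10  20  20
  4   1   5  15   0  20
  5   1   6  21  21  41
  6   1   7  28  49  90

10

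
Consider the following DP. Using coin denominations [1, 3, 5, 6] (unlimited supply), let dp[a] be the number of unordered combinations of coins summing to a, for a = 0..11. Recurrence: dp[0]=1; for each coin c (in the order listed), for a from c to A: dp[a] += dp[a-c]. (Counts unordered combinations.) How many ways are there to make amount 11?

11

after  coin     0     1     2     3     4     5     6     7     8     9    10    11
          1     1     1     1     1     1     1     1     1     1     1     1     1
          3     1     1     1     2     2     2     3     3     3     4     4     4
          5     1     1     1     2     2     3     4     4     5     6     7     8
          6     1     1     1     2     2     3     5     5     6     8     9    11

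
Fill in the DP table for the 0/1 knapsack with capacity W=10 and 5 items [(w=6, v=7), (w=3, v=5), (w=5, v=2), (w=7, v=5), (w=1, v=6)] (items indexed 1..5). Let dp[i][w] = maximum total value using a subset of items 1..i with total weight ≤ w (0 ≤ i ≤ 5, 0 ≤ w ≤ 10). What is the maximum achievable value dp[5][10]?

18

i\w   0   1   2   3   4   5   6   7   8   9  10
  0   0   0   0   0   0   0   0   0   0   0   0
  1   0   0   0   0   0   0   7   7   7   7   7
  2   0   0   0   5   5   5   7   7   7  12  12
  3   0   0   0   5   5   5   7   7   7  12  12
  4   0   0   0   5   5   5   7   7   7  12  12
  5   0   6   6   6  11  11  11  13  13  13  18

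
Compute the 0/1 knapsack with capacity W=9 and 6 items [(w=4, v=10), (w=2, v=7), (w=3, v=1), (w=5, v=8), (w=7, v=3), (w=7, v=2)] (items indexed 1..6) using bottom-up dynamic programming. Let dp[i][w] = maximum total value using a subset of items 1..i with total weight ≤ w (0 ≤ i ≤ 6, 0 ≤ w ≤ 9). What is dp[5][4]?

i\w   0   1   2   3   4   5   6   7   8   9
  0   0   0   0   0   0   0   0   0   0   0
  1   0   0   0   0  10  10  10  10  10  10
  2   0   0   7   7  10  10  17  17  17  17
  3   0   0   7   7  10  10  17  17  17  18
  4   0   0   7   7  10  10  17  17  17  18
  5   0   0   7   7  10  10  17  17  17  18
  6   0   0   7   7  10  10  17  17  17  18

10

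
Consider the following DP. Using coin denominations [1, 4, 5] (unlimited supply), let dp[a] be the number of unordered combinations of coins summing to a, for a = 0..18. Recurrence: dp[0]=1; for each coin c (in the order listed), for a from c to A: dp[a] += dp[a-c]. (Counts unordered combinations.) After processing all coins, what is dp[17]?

after  coin     0     1     2     3     4     5     6     7     8     9    10    11    12    13    14    15    16    17    18
          1     1     1     1     1     1     1     1     1     1     1     1     1     1     1     1     1     1     1     1
          4     1     1     1     1     2     2     2     2     3     3     3     3     4     4     4     4     5     5     5
          5     1     1     1     1     2     3     3     3     4     5     6     6     7     8     9    10    11    12    13

12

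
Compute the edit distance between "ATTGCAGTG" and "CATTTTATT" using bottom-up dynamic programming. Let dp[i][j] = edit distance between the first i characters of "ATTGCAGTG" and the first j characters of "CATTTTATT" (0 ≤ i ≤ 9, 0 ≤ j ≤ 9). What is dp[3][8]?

   ''  C  A  T  T  T  T  A  T  T
''  0  1  2  3  4  5  6  7  8  9
 A  1  1  1  2  3  4  5  6  7  8
 T  2  2  2  1  2  3  4  5  6  7
 T  3  3  3  2  1  2  3  4  5  6
 G  4  4  4  3  2  2  3  4  5  6
 C  5  4  5  4  3  3  3  4  5  6
 A  6  5  4  5  4  4  4  3  4  5
 G  7  6  5  5  5  5  5  4  4  5
 T  8  7  6  5  5  5  5  5  4  4
 G  9  8  7  6  6  6  6  6  5  5

5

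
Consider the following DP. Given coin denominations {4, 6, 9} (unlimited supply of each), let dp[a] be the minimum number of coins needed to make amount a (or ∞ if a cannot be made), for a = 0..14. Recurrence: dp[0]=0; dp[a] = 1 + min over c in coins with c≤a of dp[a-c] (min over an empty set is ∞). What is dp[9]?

 a  0  1  2  3  4  5  6  7  8  9 10 11 12 13 14
dp  0  -  -  -  1  -  1  -  2  1  2  -  2  2  3
(- denotes ∞ / unreachable)

1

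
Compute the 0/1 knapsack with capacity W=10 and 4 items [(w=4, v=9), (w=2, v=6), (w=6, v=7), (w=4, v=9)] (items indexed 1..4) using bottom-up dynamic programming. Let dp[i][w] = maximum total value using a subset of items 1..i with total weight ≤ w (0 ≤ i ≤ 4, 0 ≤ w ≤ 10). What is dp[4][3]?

6

i\w   0   1   2   3   4   5   6   7   8   9  10
  0   0   0   0   0   0   0   0   0   0   0   0
  1   0   0   0   0   9   9   9   9   9   9   9
  2   0   0   6   6   9   9  15  15  15  15  15
  3   0   0   6   6   9   9  15  15  15  15  16
  4   0   0   6   6   9   9  15  15  18  18  24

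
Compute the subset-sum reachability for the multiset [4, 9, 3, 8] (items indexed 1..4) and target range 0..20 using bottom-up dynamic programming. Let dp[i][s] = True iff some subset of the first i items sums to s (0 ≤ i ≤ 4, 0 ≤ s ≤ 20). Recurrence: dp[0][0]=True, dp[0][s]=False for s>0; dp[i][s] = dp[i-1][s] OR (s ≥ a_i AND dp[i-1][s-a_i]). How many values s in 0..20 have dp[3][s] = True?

8

i\s   0   1   2   3   4   5   6   7   8   9  10  11  12  13  14  15  16  17  18  19  20
  0   T   F   F   F   F   F   F   F   F   F   F   F   F   F   F   F   F   F   F   F   F
  1   T   F   F   F   T   F   F   F   F   F   F   F   F   F   F   F   F   F   F   F   F
  2   T   F   F   F   T   F   F   F   F   T   F   F   F   T   F   F   F   F   F   F   F
  3   T   F   F   T   T   F   F   T   F   T   F   F   T   T   F   F   T   F   F   F   F
  4   T   F   F   T   T   F   F   T   T   T   F   T   T   T   F   T   T   T   F   F   T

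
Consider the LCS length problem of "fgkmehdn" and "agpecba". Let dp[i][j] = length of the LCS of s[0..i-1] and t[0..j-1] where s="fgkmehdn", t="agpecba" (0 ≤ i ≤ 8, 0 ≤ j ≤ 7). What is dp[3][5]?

   ''  a  g  p  e  c  b  a
''  0  0  0  0  0  0  0  0
 f  0  0  0  0  0  0  0  0
 g  0  0  1  1  1  1  1  1
 k  0  0  1  1  1  1  1  1
 m  0  0  1  1  1  1  1  1
 e  0  0  1  1  2  2  2  2
 h  0  0  1  1  2  2  2  2
 d  0  0  1  1  2  2  2  2
 n  0  0  1  1  2  2  2  2

1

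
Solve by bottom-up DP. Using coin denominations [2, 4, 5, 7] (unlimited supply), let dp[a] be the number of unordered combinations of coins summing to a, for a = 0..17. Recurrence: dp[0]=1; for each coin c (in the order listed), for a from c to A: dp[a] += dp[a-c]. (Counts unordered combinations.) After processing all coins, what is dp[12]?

6

after  coin     0     1     2     3     4     5     6     7     8     9    10    11    12    13    14    15    16    17
          2     1     0     1     0     1     0     1     0     1     0     1     0     1     0     1     0     1     0
          4     1     0     1     0     2     0     2     0     3     0     3     0     4     0     4     0     5     0
          5     1     0     1     0     2     1     2     1     3     2     4     2     5     3     6     4     7     5
          7     1     0     1     0     2     1     2     2     3     3     4     4     6     5     8     7    10     9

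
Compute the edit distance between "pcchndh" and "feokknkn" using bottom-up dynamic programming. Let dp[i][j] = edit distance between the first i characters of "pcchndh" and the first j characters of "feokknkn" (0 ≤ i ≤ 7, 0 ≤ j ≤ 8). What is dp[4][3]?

4

   ''  f  e  o  k  k  n  k  n
''  0  1  2  3  4  5  6  7  8
 p  1  1  2  3  4  5  6  7  8
 c  2  2  2  3  4  5  6  7  8
 c  3  3  3  3  4  5  6  7  8
 h  4  4  4  4  4  5  6  7  8
 n  5  5  5  5  5  5  5  6  7
 d  6  6  6  6  6  6  6  6  7
 h  7  7  7  7  7  7  7  7  7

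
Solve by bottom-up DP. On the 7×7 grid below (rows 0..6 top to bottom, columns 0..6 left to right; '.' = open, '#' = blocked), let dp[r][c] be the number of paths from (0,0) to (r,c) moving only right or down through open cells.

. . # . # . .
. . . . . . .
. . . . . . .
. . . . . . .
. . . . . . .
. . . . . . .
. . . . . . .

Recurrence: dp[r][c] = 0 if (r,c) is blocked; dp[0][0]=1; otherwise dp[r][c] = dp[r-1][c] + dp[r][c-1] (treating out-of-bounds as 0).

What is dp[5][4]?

r\c   0   1   2   3   4   5   6
  0   1   1   0   0   0   0   0
  1   1   2   2   2   2   2   2
  2   1   3   5   7   9  11  13
  3   1   4   9  16  25  36  49
  4   1   5  14  30  55  91 140
  5   1   6  20  50 105 196 336
  6   1   7  27  77 182 378 714

105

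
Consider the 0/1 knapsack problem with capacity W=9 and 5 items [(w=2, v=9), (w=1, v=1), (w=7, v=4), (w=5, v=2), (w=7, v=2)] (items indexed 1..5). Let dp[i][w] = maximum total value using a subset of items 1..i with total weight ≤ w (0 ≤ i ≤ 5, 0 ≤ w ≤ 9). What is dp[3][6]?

10

i\w   0   1   2   3   4   5   6   7   8   9
  0   0   0   0   0   0   0   0   0   0   0
  1   0   0   9   9   9   9   9   9   9   9
  2   0   1   9  10  10  10  10  10  10  10
  3   0   1   9  10  10  10  10  10  10  13
  4   0   1   9  10  10  10  10  11  12  13
  5   0   1   9  10  10  10  10  11  12  13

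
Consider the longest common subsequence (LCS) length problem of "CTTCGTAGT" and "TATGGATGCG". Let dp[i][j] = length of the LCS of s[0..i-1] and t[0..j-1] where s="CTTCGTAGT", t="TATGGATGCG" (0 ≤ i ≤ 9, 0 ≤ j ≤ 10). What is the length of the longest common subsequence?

   ''  T  A  T  G  G  A  T  G  C  G
''  0  0  0  0  0  0  0  0  0  0  0
 C  0  0  0  0  0  0  0  0  0  1  1
 T  0  1  1  1  1  1  1  1  1  1  1
 T  0  1  1  2  2  2  2  2  2  2  2
 C  0  1  1  2  2  2  2  2  2  3  3
 G  0  1  1  2  3  3  3  3  3  3  4
 T  0  1  1  2  3  3  3  4  4  4  4
 A  0  1  2  2  3  3  4  4  4  4  4
 G  0  1  2  2  3  4  4  4  5  5  5
 T  0  1  2  3  3  4  4  5  5  5  5

5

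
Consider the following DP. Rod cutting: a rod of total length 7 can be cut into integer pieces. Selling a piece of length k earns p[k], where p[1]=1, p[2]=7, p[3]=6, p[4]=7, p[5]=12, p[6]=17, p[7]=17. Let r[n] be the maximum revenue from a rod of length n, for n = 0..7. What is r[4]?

14

   n    0    1    2    3    4    5    6    7
r[n]    0    1    7    8   14   15   21   22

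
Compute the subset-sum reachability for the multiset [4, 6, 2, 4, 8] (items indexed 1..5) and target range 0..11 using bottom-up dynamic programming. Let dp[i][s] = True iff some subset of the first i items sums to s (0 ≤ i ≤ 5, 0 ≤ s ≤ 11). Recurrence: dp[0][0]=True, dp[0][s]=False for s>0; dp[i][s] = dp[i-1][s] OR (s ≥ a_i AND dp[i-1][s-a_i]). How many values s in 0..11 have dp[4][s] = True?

i\s   0   1   2   3   4   5   6   7   8   9  10  11
  0   T   F   F   F   F   F   F   F   F   F   F   F
  1   T   F   F   F   T   F   F   F   F   F   F   F
  2   T   F   F   F   T   F   T   F   F   F   T   F
  3   T   F   T   F   T   F   T   F   T   F   T   F
  4   T   F   T   F   T   F   T   F   T   F   T   F
  5   T   F   T   F   T   F   T   F   T   F   T   F

6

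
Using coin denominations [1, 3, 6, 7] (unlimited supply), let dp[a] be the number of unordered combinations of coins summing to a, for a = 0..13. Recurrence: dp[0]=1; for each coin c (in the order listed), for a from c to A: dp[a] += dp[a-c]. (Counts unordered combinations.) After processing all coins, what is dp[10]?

after  coin     0     1     2     3     4     5     6     7     8     9    10    11    12    13
          1     1     1     1     1     1     1     1     1     1     1     1     1     1     1
          3     1     1     1     2     2     2     3     3     3     4     4     4     5     5
          6     1     1     1     2     2     2     4     4     4     6     6     6     9     9
          7     1     1     1     2     2     2     4     5     5     7     8     8    11    13

8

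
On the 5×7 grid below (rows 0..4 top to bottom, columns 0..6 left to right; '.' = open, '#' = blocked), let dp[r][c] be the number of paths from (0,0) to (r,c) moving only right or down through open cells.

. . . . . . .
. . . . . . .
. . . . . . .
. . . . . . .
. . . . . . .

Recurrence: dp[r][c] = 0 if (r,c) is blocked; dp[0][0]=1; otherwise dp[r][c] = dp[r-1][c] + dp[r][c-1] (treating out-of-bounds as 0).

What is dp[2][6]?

r\c   0   1   2   3   4   5   6
  0   1   1   1   1   1   1   1
  1   1   2   3   4   5   6   7
  2   1   3   6  10  15  21  28
  3   1   4  10  20  35  56  84
  4   1   5  15  35  70 126 210

28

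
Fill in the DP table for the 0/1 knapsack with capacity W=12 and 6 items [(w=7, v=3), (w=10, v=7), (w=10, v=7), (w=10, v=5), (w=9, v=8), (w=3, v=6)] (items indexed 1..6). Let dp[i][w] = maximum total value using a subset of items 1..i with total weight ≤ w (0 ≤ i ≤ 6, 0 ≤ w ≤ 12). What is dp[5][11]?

8

i\w   0   1   2   3   4   5   6   7   8   9  10  11  12
  0   0   0   0   0   0   0   0   0   0   0   0   0   0
  1   0   0   0   0   0   0   0   3   3   3   3   3   3
  2   0   0   0   0   0   0   0   3   3   3   7   7   7
  3   0   0   0   0   0   0   0   3   3   3   7   7   7
  4   0   0   0   0   0   0   0   3   3   3   7   7   7
  5   0   0   0   0   0   0   0   3   3   8   8   8   8
  6   0   0   0   6   6   6   6   6   6   8   9   9  14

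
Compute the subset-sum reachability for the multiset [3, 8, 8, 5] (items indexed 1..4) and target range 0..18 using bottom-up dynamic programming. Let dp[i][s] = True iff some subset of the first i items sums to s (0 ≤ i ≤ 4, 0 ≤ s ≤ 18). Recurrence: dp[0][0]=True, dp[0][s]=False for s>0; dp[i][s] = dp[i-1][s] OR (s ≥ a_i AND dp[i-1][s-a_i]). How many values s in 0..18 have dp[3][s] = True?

i\s   0   1   2   3   4   5   6   7   8   9  10  11  12  13  14  15  16  17  18
  0   T   F   F   F   F   F   F   F   F   F   F   F   F   F   F   F   F   F   F
  1   T   F   F   T   F   F   F   F   F   F   F   F   F   F   F   F   F   F   F
  2   T   F   F   T   F   F   F   F   T   F   F   T   F   F   F   F   F   F   F
  3   T   F   F   T   F   F   F   F   T   F   F   T   F   F   F   F   T   F   F
  4   T   F   F   T   F   T   F   F   T   F   F   T   F   T   F   F   T   F   F

5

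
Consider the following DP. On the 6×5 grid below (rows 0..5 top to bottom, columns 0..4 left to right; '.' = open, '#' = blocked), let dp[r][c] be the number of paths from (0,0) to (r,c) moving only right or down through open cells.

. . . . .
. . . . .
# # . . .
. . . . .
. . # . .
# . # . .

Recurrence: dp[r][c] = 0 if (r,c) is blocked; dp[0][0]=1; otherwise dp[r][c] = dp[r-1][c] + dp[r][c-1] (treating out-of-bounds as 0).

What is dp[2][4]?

r\c   0   1   2   3   4
  0   1   1   1   1   1
  1   1   2   3   4   5
  2   0   0   3   7  12
  3   0   0   3  10  22
  4   0   0   0  10  32
  5   0   0   0  10  42

12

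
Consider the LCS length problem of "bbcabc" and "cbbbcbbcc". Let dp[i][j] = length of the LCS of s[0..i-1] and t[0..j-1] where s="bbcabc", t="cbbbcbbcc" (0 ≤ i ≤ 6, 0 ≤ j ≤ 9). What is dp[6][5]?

   ''  c  b  b  b  c  b  b  c  c
''  0  0  0  0  0  0  0  0  0  0
 b  0  0  1  1  1  1  1  1  1  1
 b  0  0  1  2  2  2  2  2  2  2
 c  0  1  1  2  2  3  3  3  3  3
 a  0  1  1  2  2  3  3  3  3  3
 b  0  1  2  2  3  3  4  4  4  4
 c  0  1  2  2  3  4  4  4  5  5

4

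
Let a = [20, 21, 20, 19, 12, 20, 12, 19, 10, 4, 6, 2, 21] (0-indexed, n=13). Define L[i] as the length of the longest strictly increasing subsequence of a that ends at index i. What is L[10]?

2

   i    0    1    2    3    4    5    6    7    8    9   10   11   12
a[i]   20   21   20   19   12   20   12   19   10    4    6    2   21
L[i]    1    2    1    1    1    2    1    2    1    1    2    1    3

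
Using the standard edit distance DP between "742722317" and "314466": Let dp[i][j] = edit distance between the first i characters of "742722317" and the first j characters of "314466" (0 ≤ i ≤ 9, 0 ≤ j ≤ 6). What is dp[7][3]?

   ''  3  1  4  4  6  6
''  0  1  2  3  4  5  6
 7  1  1  2  3  4  5  6
 4  2  2  2  2  3  4  5
 2  3  3  3  3  3  4  5
 7  4  4  4  4  4  4  5
 2  5  5  5  5  5  5  5
 2  6  6  6  6  6  6  6
 3  7  6  7  7  7  7  7
 1  8  7  6  7  8  8  8
 7  9  8  7  7  8  9  9

7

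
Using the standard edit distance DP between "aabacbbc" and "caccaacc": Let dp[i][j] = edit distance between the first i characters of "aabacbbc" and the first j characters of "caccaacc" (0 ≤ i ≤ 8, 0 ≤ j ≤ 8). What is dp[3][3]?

   ''  c  a  c  c  a  a  c  c
''  0  1  2  3  4  5  6  7  8
 a  1  1  1  2  3  4  5  6  7
 a  2  2  1  2  3  3  4  5  6
 b  3  3  2  2  3  4  4  5  6
 a  4  4  3  3  3  3  4  5  6
 c  5  4  4  3  3  4  4  4  5
 b  6  5  5  4  4  4  5  5  5
 b  7  6  6  5  5  5  5  6  6
 c  8  7  7  6  5  6  6  5  6

2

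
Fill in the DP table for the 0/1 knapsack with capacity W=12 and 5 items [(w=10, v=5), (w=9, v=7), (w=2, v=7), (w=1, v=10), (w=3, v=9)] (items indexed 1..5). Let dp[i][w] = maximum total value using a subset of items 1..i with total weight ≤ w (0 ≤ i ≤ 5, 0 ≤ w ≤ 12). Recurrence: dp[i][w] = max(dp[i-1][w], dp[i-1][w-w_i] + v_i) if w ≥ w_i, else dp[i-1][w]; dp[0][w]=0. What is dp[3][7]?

i\w   0   1   2   3   4   5   6   7   8   9  10  11  12
  0   0   0   0   0   0   0   0   0   0   0   0   0   0
  1   0   0   0   0   0   0   0   0   0   0   5   5   5
  2   0   0   0   0   0   0   0   0   0   7   7   7   7
  3   0   0   7   7   7   7   7   7   7   7   7  14  14
  4   0  10  10  17  17  17  17  17  17  17  17  17  24
  5   0  10  10  17  19  19  26  26  26  26  26  26  26

7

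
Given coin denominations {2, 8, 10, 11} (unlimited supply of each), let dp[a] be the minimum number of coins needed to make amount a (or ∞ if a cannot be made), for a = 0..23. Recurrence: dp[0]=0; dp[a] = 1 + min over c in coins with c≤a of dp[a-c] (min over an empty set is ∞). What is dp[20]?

2

 a  0  1  2  3  4  5  6  7  8  9 10 11 12 13 14 15 16 17 18 19 20 21 22 23
dp  0  -  1  -  2  -  3  -  1  -  1  1  2  2  3  3  2  4  2  2  2  2  2  3
(- denotes ∞ / unreachable)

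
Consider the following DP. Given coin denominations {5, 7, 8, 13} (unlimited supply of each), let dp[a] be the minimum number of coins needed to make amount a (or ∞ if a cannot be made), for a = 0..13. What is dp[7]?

1

 a  0  1  2  3  4  5  6  7  8  9 10 11 12 13
dp  0  -  -  -  -  1  -  1  1  -  2  -  2  1
(- denotes ∞ / unreachable)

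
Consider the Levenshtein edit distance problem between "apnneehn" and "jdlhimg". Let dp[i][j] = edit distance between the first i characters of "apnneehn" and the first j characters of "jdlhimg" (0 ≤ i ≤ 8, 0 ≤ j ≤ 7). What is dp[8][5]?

   ''  j  d  l  h  i  m  g
''  0  1  2  3  4  5  6  7
 a  1  1  2  3  4  5  6  7
 p  2  2  2  3  4  5  6  7
 n  3  3  3  3  4  5  6  7
 n  4  4  4  4  4  5  6  7
 e  5  5  5  5  5  5  6  7
 e  6  6  6  6  6  6  6  7
 h  7  7  7  7  6  7  7  7
 n  8  8  8  8  7  7  8  8

7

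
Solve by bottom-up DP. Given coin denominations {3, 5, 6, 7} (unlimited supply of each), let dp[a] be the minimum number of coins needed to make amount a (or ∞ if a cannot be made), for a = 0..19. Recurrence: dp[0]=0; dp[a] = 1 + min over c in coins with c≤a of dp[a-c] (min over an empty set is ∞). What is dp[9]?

2

 a  0  1  2  3  4  5  6  7  8  9 10 11 12 13 14 15 16 17 18 19
dp  0  -  -  1  -  1  1  1  2  2  2  2  2  2  2  3  3  3  3  3
(- denotes ∞ / unreachable)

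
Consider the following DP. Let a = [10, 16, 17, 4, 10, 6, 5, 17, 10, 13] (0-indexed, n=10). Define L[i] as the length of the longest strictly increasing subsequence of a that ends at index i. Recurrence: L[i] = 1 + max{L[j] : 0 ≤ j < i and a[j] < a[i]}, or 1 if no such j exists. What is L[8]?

   i    0    1    2    3    4    5    6    7    8    9
a[i]   10   16   17    4   10    6    5   17   10   13
L[i]    1    2    3    1    2    2    2    3    3    4

3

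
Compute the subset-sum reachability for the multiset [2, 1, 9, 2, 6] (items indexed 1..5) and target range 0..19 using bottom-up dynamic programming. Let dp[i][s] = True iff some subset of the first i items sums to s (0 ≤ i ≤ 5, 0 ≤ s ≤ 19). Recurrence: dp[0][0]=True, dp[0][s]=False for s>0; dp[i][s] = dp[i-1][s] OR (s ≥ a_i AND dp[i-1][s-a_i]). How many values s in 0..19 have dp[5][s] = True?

20

i\s   0   1   2   3   4   5   6   7   8   9  10  11  12  13  14  15  16  17  18  19
  0   T   F   F   F   F   F   F   F   F   F   F   F   F   F   F   F   F   F   F   F
  1   T   F   T   F   F   F   F   F   F   F   F   F   F   F   F   F   F   F   F   F
  2   T   T   T   T   F   F   F   F   F   F   F   F   F   F   F   F   F   F   F   F
  3   T   T   T   T   F   F   F   F   F   T   T   T   T   F   F   F   F   F   F   F
  4   T   T   T   T   T   T   F   F   F   T   T   T   T   T   T   F   F   F   F   F
  5   T   T   T   T   T   T   T   T   T   T   T   T   T   T   T   T   T   T   T   T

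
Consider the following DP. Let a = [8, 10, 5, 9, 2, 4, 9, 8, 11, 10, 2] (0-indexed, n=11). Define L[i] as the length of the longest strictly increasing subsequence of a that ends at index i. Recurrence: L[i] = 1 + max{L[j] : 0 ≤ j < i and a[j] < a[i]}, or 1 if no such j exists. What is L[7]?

3

   i    0    1    2    3    4    5    6    7    8    9   10
a[i]    8   10    5    9    2    4    9    8   11   10    2
L[i]    1    2    1    2    1    2    3    3    4    4    1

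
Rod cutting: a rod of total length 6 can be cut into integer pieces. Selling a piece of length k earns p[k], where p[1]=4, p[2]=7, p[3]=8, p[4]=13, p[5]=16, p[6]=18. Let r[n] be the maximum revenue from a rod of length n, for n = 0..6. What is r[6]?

   n    0    1    2    3    4    5    6
r[n]    0    4    8   12   16   20   24

24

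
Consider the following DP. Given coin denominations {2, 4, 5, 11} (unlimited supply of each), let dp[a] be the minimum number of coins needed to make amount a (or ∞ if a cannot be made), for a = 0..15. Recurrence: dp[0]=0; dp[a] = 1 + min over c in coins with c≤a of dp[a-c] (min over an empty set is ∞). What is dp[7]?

 a  0  1  2  3  4  5  6  7  8  9 10 11 12 13 14 15
dp  0  -  1  -  1  1  2  2  2  2  2  1  3  2  3  2
(- denotes ∞ / unreachable)

2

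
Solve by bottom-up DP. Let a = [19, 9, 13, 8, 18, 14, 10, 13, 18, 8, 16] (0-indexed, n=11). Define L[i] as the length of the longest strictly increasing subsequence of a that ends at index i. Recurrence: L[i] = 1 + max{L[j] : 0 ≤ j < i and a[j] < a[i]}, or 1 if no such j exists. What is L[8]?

   i    0    1    2    3    4    5    6    7    8    9   10
a[i]   19    9   13    8   18   14   10   13   18    8   16
L[i]    1    1    2    1    3    3    2    3    4    1    4

4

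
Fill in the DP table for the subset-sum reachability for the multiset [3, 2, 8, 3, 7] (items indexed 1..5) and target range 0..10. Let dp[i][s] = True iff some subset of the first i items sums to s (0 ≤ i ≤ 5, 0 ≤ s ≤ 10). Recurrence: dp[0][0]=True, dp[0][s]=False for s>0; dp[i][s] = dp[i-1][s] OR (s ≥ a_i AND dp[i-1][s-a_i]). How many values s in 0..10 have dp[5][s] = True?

9

i\s   0   1   2   3   4   5   6   7   8   9  10
  0   T   F   F   F   F   F   F   F   F   F   F
  1   T   F   F   T   F   F   F   F   F   F   F
  2   T   F   T   T   F   T   F   F   F   F   F
  3   T   F   T   T   F   T   F   F   T   F   T
  4   T   F   T   T   F   T   T   F   T   F   T
  5   T   F   T   T   F   T   T   T   T   T   T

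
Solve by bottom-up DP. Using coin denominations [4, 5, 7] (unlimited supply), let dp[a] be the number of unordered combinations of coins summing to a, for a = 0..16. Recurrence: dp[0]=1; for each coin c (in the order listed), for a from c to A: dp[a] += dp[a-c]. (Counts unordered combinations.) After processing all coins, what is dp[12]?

after  coin     0     1     2     3     4     5     6     7     8     9    10    11    12    13    14    15    16
          4     1     0     0     0     1     0     0     0     1     0     0     0     1     0     0     0     1
          5     1     0     0     0     1     1     0     0     1     1     1     0     1     1     1     1     1
          7     1     0     0     0     1     1     0     1     1     1     1     1     2     1     2     2     2

2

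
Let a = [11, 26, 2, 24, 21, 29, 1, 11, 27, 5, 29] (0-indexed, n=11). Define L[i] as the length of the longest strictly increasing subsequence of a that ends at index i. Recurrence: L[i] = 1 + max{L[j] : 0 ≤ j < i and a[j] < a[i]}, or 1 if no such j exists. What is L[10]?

   i    0    1    2    3    4    5    6    7    8    9   10
a[i]   11   26    2   24   21   29    1   11   27    5   29
L[i]    1    2    1    2    2    3    1    2    3    2    4

4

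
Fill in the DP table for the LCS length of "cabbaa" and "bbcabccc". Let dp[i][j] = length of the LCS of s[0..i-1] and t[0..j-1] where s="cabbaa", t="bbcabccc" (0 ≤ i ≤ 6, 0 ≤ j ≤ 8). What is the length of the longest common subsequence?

3

   ''  b  b  c  a  b  c  c  c
''  0  0  0  0  0  0  0  0  0
 c  0  0  0  1  1  1  1  1  1
 a  0  0  0  1  2  2  2  2  2
 b  0  1  1  1  2  3  3  3  3
 b  0  1  2  2  2  3  3  3  3
 a  0  1  2  2  3  3  3  3  3
 a  0  1  2  2  3  3  3  3  3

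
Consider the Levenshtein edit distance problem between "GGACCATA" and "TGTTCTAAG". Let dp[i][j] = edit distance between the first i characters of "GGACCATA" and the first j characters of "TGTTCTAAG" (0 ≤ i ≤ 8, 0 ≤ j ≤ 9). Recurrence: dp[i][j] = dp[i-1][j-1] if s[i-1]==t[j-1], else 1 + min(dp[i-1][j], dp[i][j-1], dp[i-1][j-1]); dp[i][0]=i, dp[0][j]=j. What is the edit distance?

   ''  T  G  T  T  C  T  A  A  G
''  0  1  2  3  4  5  6  7  8  9
 G  1  1  1  2  3  4  5  6  7  8
 G  2  2  1  2  3  4  5  6  7  7
 A  3  3  2  2  3  4  5  5  6  7
 C  4  4  3  3  3  3  4  5  6  7
 C  5  5  4  4  4  3  4  5  6  7
 A  6  6  5  5  5  4  4  4  5  6
 T  7  6  6  5  5  5  4  5  5  6
 A  8  7  7  6  6  6  5  4  5  6

6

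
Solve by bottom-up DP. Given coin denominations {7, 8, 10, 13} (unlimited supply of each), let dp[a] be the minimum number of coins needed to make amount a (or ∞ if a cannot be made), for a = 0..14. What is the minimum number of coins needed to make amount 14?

 a  0  1  2  3  4  5  6  7  8  9 10 11 12 13 14
dp  0  -  -  -  -  -  -  1  1  -  1  -  -  1  2
(- denotes ∞ / unreachable)

2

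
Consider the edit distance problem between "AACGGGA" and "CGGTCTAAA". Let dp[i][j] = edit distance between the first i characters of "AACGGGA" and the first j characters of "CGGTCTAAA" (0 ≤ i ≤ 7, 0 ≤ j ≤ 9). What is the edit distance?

   ''  C  G  G  T  C  T  A  A  A
''  0  1  2  3  4  5  6  7  8  9
 A  1  1  2  3  4  5  6  6  7  8
 A  2  2  2  3  4  5  6  6  6  7
 C  3  2  3  3  4  4  5  6  7  7
 G  4  3  2  3  4  5  5  6  7  8
 G  5  4  3  2  3  4  5  6  7  8
 G  6  5  4  3  3  4  5  6  7  8
 A  7  6  5  4  4  4  5  5  6  7

7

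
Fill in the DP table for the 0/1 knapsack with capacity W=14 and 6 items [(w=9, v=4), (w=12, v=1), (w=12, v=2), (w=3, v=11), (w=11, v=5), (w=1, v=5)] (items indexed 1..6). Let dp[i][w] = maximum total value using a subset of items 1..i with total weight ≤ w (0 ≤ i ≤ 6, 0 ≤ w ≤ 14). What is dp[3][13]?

4

i\w   0   1   2   3   4   5   6   7   8   9  10  11  12  13  14
  0   0   0   0   0   0   0   0   0   0   0   0   0   0   0   0
  1   0   0   0   0   0   0   0   0   0   4   4   4   4   4   4
  2   0   0   0   0   0   0   0   0   0   4   4   4   4   4   4
  3   0   0   0   0   0   0   0   0   0   4   4   4   4   4   4
  4   0   0   0  11  11  11  11  11  11  11  11  11  15  15  15
  5   0   0   0  11  11  11  11  11  11  11  11  11  15  15  16
  6   0   5   5  11  16  16  16  16  16  16  16  16  16  20  20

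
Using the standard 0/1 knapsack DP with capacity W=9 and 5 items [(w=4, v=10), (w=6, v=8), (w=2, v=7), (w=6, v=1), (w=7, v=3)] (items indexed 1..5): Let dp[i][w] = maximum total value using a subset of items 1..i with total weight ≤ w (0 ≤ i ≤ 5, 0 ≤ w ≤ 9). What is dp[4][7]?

i\w   0   1   2   3   4   5   6   7   8   9
  0   0   0   0   0   0   0   0   0   0   0
  1   0   0   0   0  10  10  10  10  10  10
  2   0   0   0   0  10  10  10  10  10  10
  3   0   0   7   7  10  10  17  17  17  17
  4   0   0   7   7  10  10  17  17  17  17
  5   0   0   7   7  10  10  17  17  17  17

17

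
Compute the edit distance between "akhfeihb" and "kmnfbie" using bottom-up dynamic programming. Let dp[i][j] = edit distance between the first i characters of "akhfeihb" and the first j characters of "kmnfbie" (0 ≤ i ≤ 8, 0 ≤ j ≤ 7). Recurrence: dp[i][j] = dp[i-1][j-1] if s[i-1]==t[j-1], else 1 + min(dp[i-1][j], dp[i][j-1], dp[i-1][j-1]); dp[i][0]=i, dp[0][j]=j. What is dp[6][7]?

   ''  k  m  n  f  b  i  e
''  0  1  2  3  4  5  6  7
 a  1  1  2  3  4  5  6  7
 k  2  1  2  3  4  5  6  7
 h  3  2  2  3  4  5  6  7
 f  4  3  3  3  3  4  5  6
 e  5  4  4  4  4  4  5  5
 i  6  5  5  5  5  5  4  5
 h  7  6  6  6  6  6  5  5
 b  8  7  7  7  7  6  6  6

5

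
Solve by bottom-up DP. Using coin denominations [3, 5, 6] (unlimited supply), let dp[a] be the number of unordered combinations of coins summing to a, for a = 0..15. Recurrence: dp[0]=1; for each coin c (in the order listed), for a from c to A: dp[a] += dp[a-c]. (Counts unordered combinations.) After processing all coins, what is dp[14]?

after  coin     0     1     2     3     4     5     6     7     8     9    10    11    12    13    14    15
          3     1     0     0     1     0     0     1     0     0     1     0     0     1     0     0     1
          5     1     0     0     1     0     1     1     0     1     1     1     1     1     1     1     2
          6     1     0     0     1     0     1     2     0     1     2     1     2     3     1     2     4

2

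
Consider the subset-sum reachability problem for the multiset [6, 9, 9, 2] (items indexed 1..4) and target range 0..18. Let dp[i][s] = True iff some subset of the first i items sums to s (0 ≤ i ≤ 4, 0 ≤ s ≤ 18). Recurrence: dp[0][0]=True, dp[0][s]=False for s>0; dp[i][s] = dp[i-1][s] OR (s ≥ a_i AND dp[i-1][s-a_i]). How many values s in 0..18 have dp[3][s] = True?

5

i\s   0   1   2   3   4   5   6   7   8   9  10  11  12  13  14  15  16  17  18
  0   T   F   F   F   F   F   F   F   F   F   F   F   F   F   F   F   F   F   F
  1   T   F   F   F   F   F   T   F   F   F   F   F   F   F   F   F   F   F   F
  2   T   F   F   F   F   F   T   F   F   T   F   F   F   F   F   T   F   F   F
  3   T   F   F   F   F   F   T   F   F   T   F   F   F   F   F   T   F   F   T
  4   T   F   T   F   F   F   T   F   T   T   F   T   F   F   F   T   F   T   T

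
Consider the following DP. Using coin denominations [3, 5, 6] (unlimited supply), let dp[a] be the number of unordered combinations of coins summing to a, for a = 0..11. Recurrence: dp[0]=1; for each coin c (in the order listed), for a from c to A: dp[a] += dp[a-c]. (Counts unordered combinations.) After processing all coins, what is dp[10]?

1

after  coin     0     1     2     3     4     5     6     7     8     9    10    11
          3     1     0     0     1     0     0     1     0     0     1     0     0
          5     1     0     0     1     0     1     1     0     1     1     1     1
          6     1     0     0     1     0     1     2     0     1     2     1     2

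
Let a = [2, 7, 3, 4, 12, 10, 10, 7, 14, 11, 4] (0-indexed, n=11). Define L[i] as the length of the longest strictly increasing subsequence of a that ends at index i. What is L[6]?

   i    0    1    2    3    4    5    6    7    8    9   10
a[i]    2    7    3    4   12   10   10    7   14   11    4
L[i]    1    2    2    3    4    4    4    4    5    5    3

4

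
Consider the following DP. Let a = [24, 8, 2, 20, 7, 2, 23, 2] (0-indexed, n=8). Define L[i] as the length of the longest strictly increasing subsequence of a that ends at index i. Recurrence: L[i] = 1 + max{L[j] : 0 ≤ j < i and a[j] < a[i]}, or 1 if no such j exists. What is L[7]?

1

   i    0    1    2    3    4    5    6    7
a[i]   24    8    2   20    7    2   23    2
L[i]    1    1    1    2    2    1    3    1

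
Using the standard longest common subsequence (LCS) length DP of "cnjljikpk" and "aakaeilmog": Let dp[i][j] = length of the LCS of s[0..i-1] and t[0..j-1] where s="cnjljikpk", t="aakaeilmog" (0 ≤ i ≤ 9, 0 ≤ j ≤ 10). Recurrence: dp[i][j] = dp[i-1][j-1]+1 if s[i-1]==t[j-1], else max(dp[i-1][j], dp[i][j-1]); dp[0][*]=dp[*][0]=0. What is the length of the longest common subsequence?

   ''  a  a  k  a  e  i  l  m  o  g
''  0  0  0  0  0  0  0  0  0  0  0
 c  0  0  0  0  0  0  0  0  0  0  0
 n  0  0  0  0  0  0  0  0  0  0  0
 j  0  0  0  0  0  0  0  0  0  0  0
 l  0  0  0  0  0  0  0  1  1  1  1
 j  0  0  0  0  0  0  0  1  1  1  1
 i  0  0  0  0  0  0  1  1  1  1  1
 k  0  0  0  1  1  1  1  1  1  1  1
 p  0  0  0  1  1  1  1  1  1  1  1
 k  0  0  0  1  1  1  1  1  1  1  1

1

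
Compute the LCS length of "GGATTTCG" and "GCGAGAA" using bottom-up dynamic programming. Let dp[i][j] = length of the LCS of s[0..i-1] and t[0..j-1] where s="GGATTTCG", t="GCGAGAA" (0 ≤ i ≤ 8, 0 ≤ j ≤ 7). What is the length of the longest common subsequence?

4

   ''  G  C  G  A  G  A  A
''  0  0  0  0  0  0  0  0
 G  0  1  1  1  1  1  1  1
 G  0  1  1  2  2  2  2  2
 A  0  1  1  2  3  3  3  3
 T  0  1  1  2  3  3  3  3
 T  0  1  1  2  3  3  3  3
 T  0  1  1  2  3  3  3  3
 C  0  1  2  2  3  3  3  3
 G  0  1  2  3  3  4  4  4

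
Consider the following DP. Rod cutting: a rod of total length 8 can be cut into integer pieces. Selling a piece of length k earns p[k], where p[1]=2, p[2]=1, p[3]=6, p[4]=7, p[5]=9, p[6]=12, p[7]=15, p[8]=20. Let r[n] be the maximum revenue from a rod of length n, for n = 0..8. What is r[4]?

   n    0    1    2    3    4    5    6    7    8
r[n]    0    2    4    6    8   10   12   15   20

8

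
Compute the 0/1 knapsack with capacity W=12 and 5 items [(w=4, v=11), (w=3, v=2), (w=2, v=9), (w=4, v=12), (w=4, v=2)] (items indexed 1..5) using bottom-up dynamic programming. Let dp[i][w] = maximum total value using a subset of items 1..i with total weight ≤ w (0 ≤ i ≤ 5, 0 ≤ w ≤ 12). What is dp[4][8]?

i\w   0   1   2   3   4   5   6   7   8   9  10  11  12
  0   0   0   0   0   0   0   0   0   0   0   0   0   0
  1   0   0   0   0  11  11  11  11  11  11  11  11  11
  2   0   0   0   2  11  11  11  13  13  13  13  13  13
  3   0   0   9   9  11  11  20  20  20  22  22  22  22
  4   0   0   9   9  12  12  21  21  23  23  32  32  32
  5   0   0   9   9  12  12  21  21  23  23  32  32  32

23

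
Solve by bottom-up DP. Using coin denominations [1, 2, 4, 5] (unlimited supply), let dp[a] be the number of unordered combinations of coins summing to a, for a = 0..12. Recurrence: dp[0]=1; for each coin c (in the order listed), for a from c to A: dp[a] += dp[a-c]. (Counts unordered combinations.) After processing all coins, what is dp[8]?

after  coin     0     1     2     3     4     5     6     7     8     9    10    11    12
          1     1     1     1     1     1     1     1     1     1     1     1     1     1
          2     1     1     2     2     3     3     4     4     5     5     6     6     7
          4     1     1     2     2     4     4     6     6     9     9    12    12    16
          5     1     1     2     2     4     5     7     8    11    13    17    19    24

11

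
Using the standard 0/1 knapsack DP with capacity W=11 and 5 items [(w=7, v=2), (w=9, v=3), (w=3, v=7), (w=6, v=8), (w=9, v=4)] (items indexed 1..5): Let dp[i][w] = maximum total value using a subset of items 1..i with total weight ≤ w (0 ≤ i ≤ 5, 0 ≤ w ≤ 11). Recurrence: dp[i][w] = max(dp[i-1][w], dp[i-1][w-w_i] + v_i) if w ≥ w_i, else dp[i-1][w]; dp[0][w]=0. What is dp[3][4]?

i\w   0   1   2   3   4   5   6   7   8   9  10  11
  0   0   0   0   0   0   0   0   0   0   0   0   0
  1   0   0   0   0   0   0   0   2   2   2   2   2
  2   0   0   0   0   0   0   0   2   2   3   3   3
  3   0   0   0   7   7   7   7   7   7   7   9   9
  4   0   0   0   7   7   7   8   8   8  15  15  15
  5   0   0   0   7   7   7   8   8   8  15  15  15

7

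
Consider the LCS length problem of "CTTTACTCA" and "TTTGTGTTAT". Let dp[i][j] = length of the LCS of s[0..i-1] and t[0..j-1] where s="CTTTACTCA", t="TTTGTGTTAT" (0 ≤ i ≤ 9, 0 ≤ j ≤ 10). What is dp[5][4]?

3

   ''  T  T  T  G  T  G  T  T  A  T
''  0  0  0  0  0  0  0  0  0  0  0
 C  0  0  0  0  0  0  0  0  0  0  0
 T  0  1  1  1  1  1  1  1  1  1  1
 T  0  1  2  2  2  2  2  2  2  2  2
 T  0  1  2  3  3  3  3  3  3  3  3
 A  0  1  2  3  3  3  3  3  3  4  4
 C  0  1  2  3  3  3  3  3  3  4  4
 T  0  1  2  3  3  4  4  4  4  4  5
 C  0  1  2  3  3  4  4  4  4  4  5
 A  0  1  2  3  3  4  4  4  4  5  5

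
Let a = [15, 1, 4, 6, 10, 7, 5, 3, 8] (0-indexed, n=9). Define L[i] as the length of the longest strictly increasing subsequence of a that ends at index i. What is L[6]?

3

   i    0    1    2    3    4    5    6    7    8
a[i]   15    1    4    6   10    7    5    3    8
L[i]    1    1    2    3    4    4    3    2    5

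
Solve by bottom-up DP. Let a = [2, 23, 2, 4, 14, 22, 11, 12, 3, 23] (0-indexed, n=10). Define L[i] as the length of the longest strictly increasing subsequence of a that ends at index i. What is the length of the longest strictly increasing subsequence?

5

   i    0    1    2    3    4    5    6    7    8    9
a[i]    2   23    2    4   14   22   11   12    3   23
L[i]    1    2    1    2    3    4    3    4    2    5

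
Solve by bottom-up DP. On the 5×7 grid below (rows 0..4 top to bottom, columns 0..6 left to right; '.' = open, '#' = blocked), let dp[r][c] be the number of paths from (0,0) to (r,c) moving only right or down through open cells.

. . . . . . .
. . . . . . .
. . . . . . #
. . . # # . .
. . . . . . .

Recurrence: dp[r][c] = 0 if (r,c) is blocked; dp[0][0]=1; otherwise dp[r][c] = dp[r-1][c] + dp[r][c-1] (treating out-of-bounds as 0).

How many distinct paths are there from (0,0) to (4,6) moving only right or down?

r\c   0   1   2   3   4   5   6
  0   1   1   1   1   1   1   1
  1   1   2   3   4   5   6   7
  2   1   3   6  10  15  21   0
  3   1   4  10   0   0  21  21
  4   1   5  15  15  15  36  57

57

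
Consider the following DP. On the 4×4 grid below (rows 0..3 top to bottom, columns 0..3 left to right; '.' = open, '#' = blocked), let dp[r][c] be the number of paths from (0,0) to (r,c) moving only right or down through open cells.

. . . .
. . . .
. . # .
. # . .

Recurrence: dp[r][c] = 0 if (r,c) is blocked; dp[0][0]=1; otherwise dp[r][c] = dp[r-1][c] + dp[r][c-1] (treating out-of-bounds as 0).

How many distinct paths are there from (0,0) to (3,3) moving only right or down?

4

r\c   0   1   2   3
  0   1   1   1   1
  1   1   2   3   4
  2   1   3   0   4
  3   1   0   0   4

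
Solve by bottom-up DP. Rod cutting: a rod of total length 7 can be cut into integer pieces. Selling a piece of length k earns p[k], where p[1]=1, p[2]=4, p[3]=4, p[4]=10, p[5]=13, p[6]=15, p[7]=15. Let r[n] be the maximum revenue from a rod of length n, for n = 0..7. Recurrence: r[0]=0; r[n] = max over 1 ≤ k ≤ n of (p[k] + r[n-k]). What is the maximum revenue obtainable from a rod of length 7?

   n    0    1    2    3    4    5    6    7
r[n]    0    1    4    5   10   13   15   17

17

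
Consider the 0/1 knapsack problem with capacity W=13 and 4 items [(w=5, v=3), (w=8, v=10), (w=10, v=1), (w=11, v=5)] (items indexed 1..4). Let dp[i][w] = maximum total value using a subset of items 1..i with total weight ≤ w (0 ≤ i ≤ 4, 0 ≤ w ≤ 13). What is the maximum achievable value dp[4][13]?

13

i\w   0   1   2   3   4   5   6   7   8   9  10  11  12  13
  0   0   0   0   0   0   0   0   0   0   0   0   0   0   0
  1   0   0   0   0   0   3   3   3   3   3   3   3   3   3
  2   0   0   0   0   0   3   3   3  10  10  10  10  10  13
  3   0   0   0   0   0   3   3   3  10  10  10  10  10  13
  4   0   0   0   0   0   3   3   3  10  10  10  10  10  13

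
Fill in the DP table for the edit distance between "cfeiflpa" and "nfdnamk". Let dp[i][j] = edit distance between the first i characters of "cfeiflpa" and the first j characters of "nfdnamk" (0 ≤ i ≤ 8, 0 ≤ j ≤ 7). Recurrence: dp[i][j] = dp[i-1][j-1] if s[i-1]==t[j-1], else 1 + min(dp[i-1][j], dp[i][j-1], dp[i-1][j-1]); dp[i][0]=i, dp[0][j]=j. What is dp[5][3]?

   ''  n  f  d  n  a  m  k
''  0  1  2  3  4  5  6  7
 c  1  1  2  3  4  5  6  7
 f  2  2  1  2  3  4  5  6
 e  3  3  2  2  3  4  5  6
 i  4  4  3  3  3  4  5  6
 f  5  5  4  4  4  4  5  6
 l  6  6  5  5  5  5  5  6
 p  7  7  6  6  6  6  6  6
 a  8  8  7  7  7  6  7  7

4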